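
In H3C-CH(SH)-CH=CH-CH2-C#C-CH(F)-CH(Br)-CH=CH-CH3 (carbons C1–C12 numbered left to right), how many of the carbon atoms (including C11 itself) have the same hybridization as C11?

4

C11 is sp2 (one π bond).
C1: sp3
C2: sp3
C3: sp2 ✓
C4: sp2 ✓
C5: sp3
C6: sp
C7: sp
C8: sp3
C9: sp3
C10: sp2 ✓
C11: sp2 ✓
C12: sp3
4 carbons are sp2.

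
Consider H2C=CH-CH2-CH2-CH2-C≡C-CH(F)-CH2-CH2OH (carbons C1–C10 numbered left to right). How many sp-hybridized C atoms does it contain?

2

C1: sp2
C2: sp2
C3: sp3
C4: sp3
C5: sp3
C6: sp ✓
C7: sp ✓
C8: sp3
C9: sp3
C10: sp3
C6, C7 → 2 sp carbons.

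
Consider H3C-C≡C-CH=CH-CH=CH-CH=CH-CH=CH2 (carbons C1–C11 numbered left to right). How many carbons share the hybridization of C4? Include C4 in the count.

8

C4 is sp2 (one π bond).
C1: sp3
C2: sp
C3: sp
C4: sp2 ✓
C5: sp2 ✓
C6: sp2 ✓
C7: sp2 ✓
C8: sp2 ✓
C9: sp2 ✓
C10: sp2 ✓
C11: sp2 ✓
8 carbons are sp2.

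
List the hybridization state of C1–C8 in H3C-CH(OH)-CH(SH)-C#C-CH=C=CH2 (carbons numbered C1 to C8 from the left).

C1 sp3, C2 sp3, C3 sp3, C4 sp, C5 sp, C6 sp2, C7 sp, C8 sp2

C1 (4 σ bonds) has steric number 4: sp3.
C2 (4 σ bonds) has steric number 4: sp3.
C3 — 4 σ bonds. Steric number 4, so sp3.
C4: 2 σ bonds, plus two π bonds — 2 electron domains, sp.
C5: 2 σ bonds, plus two π bonds; 2 regions of electron density → sp.
C6 carries 3 σ bonds, plus one π bond, giving a steric number of 3, so it is sp2.
C7: 2 σ bonds, plus two π bonds — 2 electron domains, sp.
C8: 3 σ bonds, plus one π bond; 3 regions of electron density → sp2.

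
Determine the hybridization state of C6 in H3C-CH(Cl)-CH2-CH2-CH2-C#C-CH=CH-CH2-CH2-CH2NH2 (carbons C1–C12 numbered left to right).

C6: 2 σ bonds, plus two π bonds — 2 electron domains, sp.

sp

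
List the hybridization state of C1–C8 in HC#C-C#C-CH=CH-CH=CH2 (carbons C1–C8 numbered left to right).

C1 sp, C2 sp, C3 sp, C4 sp, C5 sp2, C6 sp2, C7 sp2, C8 sp2

C1: 2 σ bonds, plus two π bonds — 2 electron domains, sp.
C2: 2 σ bonds, plus two π bonds — 2 electron domains, sp.
C3: 2 σ bonds, plus two π bonds; 2 regions of electron density → sp.
C4 — 2 σ bonds, plus two π bonds. Steric number 2, so sp.
C5 has 3 σ bonds, plus one π bond: steric number 3 → sp2.
C6 — 3 σ bonds, plus one π bond. Steric number 3, so sp2.
C7: 3 σ bonds, plus one π bond — 3 electron domains, sp2.
C8 (3 σ bonds, plus one π bond) has steric number 3: sp2.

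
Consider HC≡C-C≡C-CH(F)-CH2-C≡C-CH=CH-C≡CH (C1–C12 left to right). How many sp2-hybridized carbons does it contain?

2

C1: sp
C2: sp
C3: sp
C4: sp
C5: sp3
C6: sp3
C7: sp
C8: sp
C9: sp2 ✓
C10: sp2 ✓
C11: sp
C12: sp
C9, C10 → 2 sp2 carbons.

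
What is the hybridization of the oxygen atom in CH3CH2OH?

sp^3

The oxygen atom: 2 σ bonds and 2 lone pairs; 4 regions of electron density → sp3.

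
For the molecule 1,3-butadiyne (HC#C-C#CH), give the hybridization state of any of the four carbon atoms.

Every carbon is part of a C≡C triple bond: two σ regions → sp.

sp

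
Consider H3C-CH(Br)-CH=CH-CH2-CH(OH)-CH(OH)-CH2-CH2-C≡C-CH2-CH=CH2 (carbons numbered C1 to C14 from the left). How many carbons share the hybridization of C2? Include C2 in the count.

C2 is sp3 (only σ bonds).
C1: sp3 ✓
C2: sp3 ✓
C3: sp2
C4: sp2
C5: sp3 ✓
C6: sp3 ✓
C7: sp3 ✓
C8: sp3 ✓
C9: sp3 ✓
C10: sp
C11: sp
C12: sp3 ✓
C13: sp2
C14: sp2
8 carbons are sp3.

8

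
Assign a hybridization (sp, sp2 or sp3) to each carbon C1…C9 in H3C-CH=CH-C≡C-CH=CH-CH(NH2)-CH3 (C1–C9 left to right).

C1 sp3, C2 sp2, C3 sp2, C4 sp, C5 sp, C6 sp2, C7 sp2, C8 sp3, C9 sp3

C1 — 4 σ bonds. Steric number 4, so sp3.
C2: 3 σ bonds, plus one π bond — 3 electron domains, sp2.
C3 is sp2: 3 σ bonds, plus one π bond, 3 electron-density regions.
C4: 2 σ bonds, plus two π bonds; 2 regions of electron density → sp.
C5 has 2 σ bonds, plus two π bonds: steric number 2 → sp.
C6: 3 σ bonds, plus one π bond; 3 regions of electron density → sp2.
C7 has 3 σ bonds, plus one π bond: steric number 3 → sp2.
C8 — 4 σ bonds. Steric number 4, so sp3.
C9: 4 σ bonds; 4 regions of electron density → sp3.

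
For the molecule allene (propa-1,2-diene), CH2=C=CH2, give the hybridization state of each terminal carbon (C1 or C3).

Each terminal carbon (C1 or C3) is sp2: 3 σ bonds, plus one π bond, 3 electron-density regions.

sp2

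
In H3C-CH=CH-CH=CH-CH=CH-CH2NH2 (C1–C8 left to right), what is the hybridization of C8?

sp3

C8 carries 4 σ bonds, giving a steric number of 4, so it is sp3.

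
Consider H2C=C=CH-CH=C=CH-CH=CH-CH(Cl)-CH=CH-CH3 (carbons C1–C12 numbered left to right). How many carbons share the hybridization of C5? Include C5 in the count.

C5 is sp (two π bonds).
C1: sp2
C2: sp ✓
C3: sp2
C4: sp2
C5: sp ✓
C6: sp2
C7: sp2
C8: sp2
C9: sp3
C10: sp2
C11: sp2
C12: sp3
2 carbons are sp.

2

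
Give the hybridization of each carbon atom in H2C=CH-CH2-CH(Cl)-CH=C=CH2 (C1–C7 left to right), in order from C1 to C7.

C1 sp2, C2 sp2, C3 sp3, C4 sp3, C5 sp2, C6 sp, C7 sp2

C1: 3 σ bonds, plus one π bond; 3 regions of electron density → sp2.
C2: 3 σ bonds, plus one π bond — 3 electron domains, sp2.
C3 has 4 σ bonds: steric number 4 → sp3.
C4 has 4 σ bonds: steric number 4 → sp3.
C5 — 3 σ bonds, plus one π bond. Steric number 3, so sp2.
C6 (2 σ bonds, plus two π bonds) has steric number 2: sp.
C7: 3 σ bonds, plus one π bond — 3 electron domains, sp2.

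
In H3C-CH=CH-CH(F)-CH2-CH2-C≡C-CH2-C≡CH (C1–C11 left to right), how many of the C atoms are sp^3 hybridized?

5

C1: sp3 ✓
C2: sp2
C3: sp2
C4: sp3 ✓
C5: sp3 ✓
C6: sp3 ✓
C7: sp
C8: sp
C9: sp3 ✓
C10: sp
C11: sp
C1, C4, C5, C6, C9 → 5 sp3 carbons.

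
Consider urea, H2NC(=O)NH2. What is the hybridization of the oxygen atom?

sp^2

The oxygen atom: 1 σ bond and 2 lone pairs, plus one π bond; 3 regions of electron density → sp2.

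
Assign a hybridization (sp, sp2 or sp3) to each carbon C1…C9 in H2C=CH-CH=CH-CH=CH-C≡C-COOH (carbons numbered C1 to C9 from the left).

C1 is sp2: 3 σ bonds, plus one π bond, 3 electron-density regions.
C2: 3 σ bonds, plus one π bond; 3 regions of electron density → sp2.
C3 has 3 σ bonds, plus one π bond: steric number 3 → sp2.
C4 (3 σ bonds, plus one π bond) has steric number 3: sp2.
C5 — 3 σ bonds, plus one π bond. Steric number 3, so sp2.
C6 — 3 σ bonds, plus one π bond. Steric number 3, so sp2.
C7 has 2 σ bonds, plus two π bonds: steric number 2 → sp.
C8 (2 σ bonds, plus two π bonds) has steric number 2: sp.
C9 carries 3 σ bonds, plus one π bond, giving a steric number of 3, so it is sp2.

C1 sp2, C2 sp2, C3 sp2, C4 sp2, C5 sp2, C6 sp2, C7 sp, C8 sp, C9 sp2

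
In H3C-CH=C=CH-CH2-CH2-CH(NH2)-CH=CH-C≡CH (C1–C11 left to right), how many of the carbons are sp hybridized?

3

C1: sp3
C2: sp2
C3: sp ✓
C4: sp2
C5: sp3
C6: sp3
C7: sp3
C8: sp2
C9: sp2
C10: sp ✓
C11: sp ✓
C3, C10, C11 → 3 sp carbons.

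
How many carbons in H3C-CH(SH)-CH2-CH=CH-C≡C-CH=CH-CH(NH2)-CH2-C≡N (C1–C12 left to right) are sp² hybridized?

4

C1: sp3
C2: sp3
C3: sp3
C4: sp2 ✓
C5: sp2 ✓
C6: sp
C7: sp
C8: sp2 ✓
C9: sp2 ✓
C10: sp3
C11: sp3
C12: sp
C4, C5, C8, C9 → 4 sp2 carbons.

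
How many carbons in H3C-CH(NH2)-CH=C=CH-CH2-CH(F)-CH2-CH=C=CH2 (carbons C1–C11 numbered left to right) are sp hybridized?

2

C1: sp3
C2: sp3
C3: sp2
C4: sp ✓
C5: sp2
C6: sp3
C7: sp3
C8: sp3
C9: sp2
C10: sp ✓
C11: sp2
C4, C10 → 2 sp carbons.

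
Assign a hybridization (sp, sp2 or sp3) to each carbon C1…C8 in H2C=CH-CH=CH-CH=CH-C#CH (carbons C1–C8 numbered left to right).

C1 sp2, C2 sp2, C3 sp2, C4 sp2, C5 sp2, C6 sp2, C7 sp, C8 sp

C1 carries 3 σ bonds, plus one π bond, giving a steric number of 3, so it is sp2.
C2 is sp2: 3 σ bonds, plus one π bond, 3 electron-density regions.
C3 carries 3 σ bonds, plus one π bond, giving a steric number of 3, so it is sp2.
C4 has 3 σ bonds, plus one π bond: steric number 3 → sp2.
C5 carries 3 σ bonds, plus one π bond, giving a steric number of 3, so it is sp2.
C6: 3 σ bonds, plus one π bond — 3 electron domains, sp2.
C7 (2 σ bonds, plus two π bonds) has steric number 2: sp.
C8 carries 2 σ bonds, plus two π bonds, giving a steric number of 2, so it is sp.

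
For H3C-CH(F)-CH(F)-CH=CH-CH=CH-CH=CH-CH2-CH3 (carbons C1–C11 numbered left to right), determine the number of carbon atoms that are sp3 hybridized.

C1: sp3 ✓
C2: sp3 ✓
C3: sp3 ✓
C4: sp2
C5: sp2
C6: sp2
C7: sp2
C8: sp2
C9: sp2
C10: sp3 ✓
C11: sp3 ✓
C1, C2, C3, C10, C11 → 5 sp3 carbons.

5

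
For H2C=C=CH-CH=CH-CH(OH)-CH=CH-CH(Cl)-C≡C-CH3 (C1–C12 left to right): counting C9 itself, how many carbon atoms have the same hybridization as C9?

C9 is sp3 (only σ bonds).
C1: sp2
C2: sp
C3: sp2
C4: sp2
C5: sp2
C6: sp3 ✓
C7: sp2
C8: sp2
C9: sp3 ✓
C10: sp
C11: sp
C12: sp3 ✓
3 carbons are sp3.

3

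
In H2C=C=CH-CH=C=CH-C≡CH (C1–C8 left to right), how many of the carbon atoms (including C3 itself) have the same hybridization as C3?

C3 is sp2 (one π bond).
C1: sp2 ✓
C2: sp
C3: sp2 ✓
C4: sp2 ✓
C5: sp
C6: sp2 ✓
C7: sp
C8: sp
4 carbons are sp2.

4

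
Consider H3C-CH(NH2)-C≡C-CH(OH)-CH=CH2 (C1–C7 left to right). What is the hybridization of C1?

sp^3

C1 — 4 σ bonds. Steric number 4, so sp3.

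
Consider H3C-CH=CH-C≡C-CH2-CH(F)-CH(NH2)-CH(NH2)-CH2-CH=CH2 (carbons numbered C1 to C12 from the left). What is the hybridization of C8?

C8 (4 σ bonds) has steric number 4: sp3.

sp³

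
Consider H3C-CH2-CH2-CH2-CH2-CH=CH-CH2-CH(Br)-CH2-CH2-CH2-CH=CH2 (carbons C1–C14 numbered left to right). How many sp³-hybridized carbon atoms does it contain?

10

C1: sp3 ✓
C2: sp3 ✓
C3: sp3 ✓
C4: sp3 ✓
C5: sp3 ✓
C6: sp2
C7: sp2
C8: sp3 ✓
C9: sp3 ✓
C10: sp3 ✓
C11: sp3 ✓
C12: sp3 ✓
C13: sp2
C14: sp2
C1, C2, C3, C4, C5, C8, C9, C10, C11, C12 → 10 sp3 carbons.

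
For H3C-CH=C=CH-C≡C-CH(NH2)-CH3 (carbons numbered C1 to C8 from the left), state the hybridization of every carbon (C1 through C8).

C1 is sp3: 4 σ bonds, 4 electron-density regions.
C2: 3 σ bonds, plus one π bond; 3 regions of electron density → sp2.
C3: 2 σ bonds, plus two π bonds; 2 regions of electron density → sp.
C4 carries 3 σ bonds, plus one π bond, giving a steric number of 3, so it is sp2.
C5: 2 σ bonds, plus two π bonds; 2 regions of electron density → sp.
C6 is sp: 2 σ bonds, plus two π bonds, 2 electron-density regions.
C7 is sp3: 4 σ bonds, 4 electron-density regions.
C8: 4 σ bonds; 4 regions of electron density → sp3.

C1 sp3, C2 sp2, C3 sp, C4 sp2, C5 sp, C6 sp, C7 sp3, C8 sp3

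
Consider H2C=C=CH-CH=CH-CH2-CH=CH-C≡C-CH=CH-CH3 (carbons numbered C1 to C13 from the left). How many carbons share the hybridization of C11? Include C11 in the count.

8

C11 is sp2 (one π bond).
C1: sp2 ✓
C2: sp
C3: sp2 ✓
C4: sp2 ✓
C5: sp2 ✓
C6: sp3
C7: sp2 ✓
C8: sp2 ✓
C9: sp
C10: sp
C11: sp2 ✓
C12: sp2 ✓
C13: sp3
8 carbons are sp2.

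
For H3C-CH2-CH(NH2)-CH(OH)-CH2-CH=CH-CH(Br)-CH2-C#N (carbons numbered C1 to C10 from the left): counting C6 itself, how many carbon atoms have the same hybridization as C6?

2

C6 is sp2 (one π bond).
C1: sp3
C2: sp3
C3: sp3
C4: sp3
C5: sp3
C6: sp2 ✓
C7: sp2 ✓
C8: sp3
C9: sp3
C10: sp
2 carbons are sp2.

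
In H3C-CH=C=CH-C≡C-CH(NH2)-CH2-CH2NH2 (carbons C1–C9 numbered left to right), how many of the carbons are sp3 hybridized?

4

C1: sp3 ✓
C2: sp2
C3: sp
C4: sp2
C5: sp
C6: sp
C7: sp3 ✓
C8: sp3 ✓
C9: sp3 ✓
C1, C7, C8, C9 → 4 sp3 carbons.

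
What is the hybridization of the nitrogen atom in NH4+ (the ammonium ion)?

Four σ bonds, no lone pair → sp3, tetrahedral.

sp3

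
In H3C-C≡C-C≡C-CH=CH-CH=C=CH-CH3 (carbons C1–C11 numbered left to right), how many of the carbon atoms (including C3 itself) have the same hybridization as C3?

C3 is sp (two π bonds).
C1: sp3
C2: sp ✓
C3: sp ✓
C4: sp ✓
C5: sp ✓
C6: sp2
C7: sp2
C8: sp2
C9: sp ✓
C10: sp2
C11: sp3
5 carbons are sp.

5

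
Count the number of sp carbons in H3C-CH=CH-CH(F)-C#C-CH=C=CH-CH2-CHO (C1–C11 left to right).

3

C1: sp3
C2: sp2
C3: sp2
C4: sp3
C5: sp ✓
C6: sp ✓
C7: sp2
C8: sp ✓
C9: sp2
C10: sp3
C11: sp2
C5, C6, C8 → 3 sp carbons.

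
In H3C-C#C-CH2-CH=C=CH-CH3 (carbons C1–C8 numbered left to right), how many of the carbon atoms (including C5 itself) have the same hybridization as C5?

2

C5 is sp2 (one π bond).
C1: sp3
C2: sp
C3: sp
C4: sp3
C5: sp2 ✓
C6: sp
C7: sp2 ✓
C8: sp3
2 carbons are sp2.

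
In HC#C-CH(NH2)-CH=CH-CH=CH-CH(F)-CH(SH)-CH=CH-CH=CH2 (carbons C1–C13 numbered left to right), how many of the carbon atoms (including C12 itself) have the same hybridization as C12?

8

C12 is sp2 (one π bond).
C1: sp
C2: sp
C3: sp3
C4: sp2 ✓
C5: sp2 ✓
C6: sp2 ✓
C7: sp2 ✓
C8: sp3
C9: sp3
C10: sp2 ✓
C11: sp2 ✓
C12: sp2 ✓
C13: sp2 ✓
8 carbons are sp2.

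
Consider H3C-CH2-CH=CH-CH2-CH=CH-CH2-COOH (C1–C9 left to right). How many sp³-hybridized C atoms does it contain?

C1: sp3 ✓
C2: sp3 ✓
C3: sp2
C4: sp2
C5: sp3 ✓
C6: sp2
C7: sp2
C8: sp3 ✓
C9: sp2
C1, C2, C5, C8 → 4 sp3 carbons.

4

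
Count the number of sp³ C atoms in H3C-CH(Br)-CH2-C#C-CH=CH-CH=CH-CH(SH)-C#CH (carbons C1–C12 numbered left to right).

4

C1: sp3 ✓
C2: sp3 ✓
C3: sp3 ✓
C4: sp
C5: sp
C6: sp2
C7: sp2
C8: sp2
C9: sp2
C10: sp3 ✓
C11: sp
C12: sp
C1, C2, C3, C10 → 4 sp3 carbons.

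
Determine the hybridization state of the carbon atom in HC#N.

sp

The carbon atom carries 2 σ bonds, plus two π bonds, giving a steric number of 2, so it is sp.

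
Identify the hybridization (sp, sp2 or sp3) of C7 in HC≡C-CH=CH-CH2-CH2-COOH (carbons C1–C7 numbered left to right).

C7 carries 3 σ bonds, plus one π bond, giving a steric number of 3, so it is sp2.

sp²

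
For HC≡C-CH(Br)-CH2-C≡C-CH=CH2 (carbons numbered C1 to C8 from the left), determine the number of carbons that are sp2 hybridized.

C1: sp
C2: sp
C3: sp3
C4: sp3
C5: sp
C6: sp
C7: sp2 ✓
C8: sp2 ✓
C7, C8 → 2 sp2 carbons.

2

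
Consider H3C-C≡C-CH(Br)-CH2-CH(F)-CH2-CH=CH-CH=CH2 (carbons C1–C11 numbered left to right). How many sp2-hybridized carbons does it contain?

C1: sp3
C2: sp
C3: sp
C4: sp3
C5: sp3
C6: sp3
C7: sp3
C8: sp2 ✓
C9: sp2 ✓
C10: sp2 ✓
C11: sp2 ✓
C8, C9, C10, C11 → 4 sp2 carbons.

4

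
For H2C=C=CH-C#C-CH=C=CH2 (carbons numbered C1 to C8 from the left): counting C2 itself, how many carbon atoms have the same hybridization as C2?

C2 is sp (two π bonds).
C1: sp2
C2: sp ✓
C3: sp2
C4: sp ✓
C5: sp ✓
C6: sp2
C7: sp ✓
C8: sp2
4 carbons are sp.

4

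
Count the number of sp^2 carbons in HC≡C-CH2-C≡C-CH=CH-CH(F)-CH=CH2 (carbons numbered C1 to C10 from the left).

4

C1: sp
C2: sp
C3: sp3
C4: sp
C5: sp
C6: sp2 ✓
C7: sp2 ✓
C8: sp3
C9: sp2 ✓
C10: sp2 ✓
C6, C7, C9, C10 → 4 sp2 carbons.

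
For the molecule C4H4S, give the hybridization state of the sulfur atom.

sp2

Analogous to furan: one S lone pair in the aromatic π system, S is sp2.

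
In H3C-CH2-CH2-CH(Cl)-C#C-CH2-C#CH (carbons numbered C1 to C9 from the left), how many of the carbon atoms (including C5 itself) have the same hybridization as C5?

4

C5 is sp (two π bonds).
C1: sp3
C2: sp3
C3: sp3
C4: sp3
C5: sp ✓
C6: sp ✓
C7: sp3
C8: sp ✓
C9: sp ✓
4 carbons are sp.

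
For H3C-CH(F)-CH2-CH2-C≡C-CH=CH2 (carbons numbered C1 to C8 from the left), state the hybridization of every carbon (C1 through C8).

C1 — 4 σ bonds. Steric number 4, so sp3.
C2 is sp3: 4 σ bonds, 4 electron-density regions.
C3: 4 σ bonds; 4 regions of electron density → sp3.
C4: 4 σ bonds — 4 electron domains, sp3.
C5 has 2 σ bonds, plus two π bonds: steric number 2 → sp.
C6: 2 σ bonds, plus two π bonds; 2 regions of electron density → sp.
C7: 3 σ bonds, plus one π bond — 3 electron domains, sp2.
C8 is sp2: 3 σ bonds, plus one π bond, 3 electron-density regions.

C1 sp3, C2 sp3, C3 sp3, C4 sp3, C5 sp, C6 sp, C7 sp2, C8 sp2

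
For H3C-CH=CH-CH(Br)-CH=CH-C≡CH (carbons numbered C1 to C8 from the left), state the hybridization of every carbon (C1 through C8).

C1: 4 σ bonds; 4 regions of electron density → sp3.
C2 has 3 σ bonds, plus one π bond: steric number 3 → sp2.
C3: 3 σ bonds, plus one π bond; 3 regions of electron density → sp2.
C4: 4 σ bonds — 4 electron domains, sp3.
C5 — 3 σ bonds, plus one π bond. Steric number 3, so sp2.
C6: 3 σ bonds, plus one π bond; 3 regions of electron density → sp2.
C7 has 2 σ bonds, plus two π bonds: steric number 2 → sp.
C8 carries 2 σ bonds, plus two π bonds, giving a steric number of 2, so it is sp.

C1 sp3, C2 sp2, C3 sp2, C4 sp3, C5 sp2, C6 sp2, C7 sp, C8 sp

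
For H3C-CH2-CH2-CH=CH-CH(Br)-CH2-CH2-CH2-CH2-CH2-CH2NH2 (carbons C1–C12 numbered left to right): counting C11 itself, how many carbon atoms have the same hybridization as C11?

C11 is sp3 (only σ bonds).
C1: sp3 ✓
C2: sp3 ✓
C3: sp3 ✓
C4: sp2
C5: sp2
C6: sp3 ✓
C7: sp3 ✓
C8: sp3 ✓
C9: sp3 ✓
C10: sp3 ✓
C11: sp3 ✓
C12: sp3 ✓
10 carbons are sp3.

10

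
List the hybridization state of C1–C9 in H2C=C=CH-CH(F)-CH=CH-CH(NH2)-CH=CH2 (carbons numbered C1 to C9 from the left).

C1 sp2, C2 sp, C3 sp2, C4 sp3, C5 sp2, C6 sp2, C7 sp3, C8 sp2, C9 sp2

C1 carries 3 σ bonds, plus one π bond, giving a steric number of 3, so it is sp2.
C2 carries 2 σ bonds, plus two π bonds, giving a steric number of 2, so it is sp.
C3: 3 σ bonds, plus one π bond — 3 electron domains, sp2.
C4 (4 σ bonds) has steric number 4: sp3.
C5 has 3 σ bonds, plus one π bond: steric number 3 → sp2.
C6: 3 σ bonds, plus one π bond; 3 regions of electron density → sp2.
C7 carries 4 σ bonds, giving a steric number of 4, so it is sp3.
C8 carries 3 σ bonds, plus one π bond, giving a steric number of 3, so it is sp2.
C9 carries 3 σ bonds, plus one π bond, giving a steric number of 3, so it is sp2.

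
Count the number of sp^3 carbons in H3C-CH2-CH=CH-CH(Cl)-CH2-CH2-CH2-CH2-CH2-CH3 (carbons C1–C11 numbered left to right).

C1: sp3 ✓
C2: sp3 ✓
C3: sp2
C4: sp2
C5: sp3 ✓
C6: sp3 ✓
C7: sp3 ✓
C8: sp3 ✓
C9: sp3 ✓
C10: sp3 ✓
C11: sp3 ✓
C1, C2, C5, C6, C7, C8, C9, C10, C11 → 9 sp3 carbons.

9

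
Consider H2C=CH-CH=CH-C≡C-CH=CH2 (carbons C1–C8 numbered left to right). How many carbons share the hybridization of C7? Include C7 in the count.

6

C7 is sp2 (one π bond).
C1: sp2 ✓
C2: sp2 ✓
C3: sp2 ✓
C4: sp2 ✓
C5: sp
C6: sp
C7: sp2 ✓
C8: sp2 ✓
6 carbons are sp2.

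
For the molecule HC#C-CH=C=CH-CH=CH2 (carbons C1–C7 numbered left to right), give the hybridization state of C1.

sp

C1: 2 σ bonds, plus two π bonds; 2 regions of electron density → sp.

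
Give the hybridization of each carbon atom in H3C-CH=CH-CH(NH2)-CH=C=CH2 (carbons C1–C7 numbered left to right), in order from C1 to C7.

C1 carries 4 σ bonds, giving a steric number of 4, so it is sp3.
C2 (3 σ bonds, plus one π bond) has steric number 3: sp2.
C3 is sp2: 3 σ bonds, plus one π bond, 3 electron-density regions.
C4 has 4 σ bonds: steric number 4 → sp3.
C5 carries 3 σ bonds, plus one π bond, giving a steric number of 3, so it is sp2.
C6 has 2 σ bonds, plus two π bonds: steric number 2 → sp.
C7 (3 σ bonds, plus one π bond) has steric number 3: sp2.

C1 sp3, C2 sp2, C3 sp2, C4 sp3, C5 sp2, C6 sp, C7 sp2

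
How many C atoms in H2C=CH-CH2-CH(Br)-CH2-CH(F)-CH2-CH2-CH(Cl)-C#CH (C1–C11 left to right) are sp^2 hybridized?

2

C1: sp2 ✓
C2: sp2 ✓
C3: sp3
C4: sp3
C5: sp3
C6: sp3
C7: sp3
C8: sp3
C9: sp3
C10: sp
C11: sp
C1, C2 → 2 sp2 carbons.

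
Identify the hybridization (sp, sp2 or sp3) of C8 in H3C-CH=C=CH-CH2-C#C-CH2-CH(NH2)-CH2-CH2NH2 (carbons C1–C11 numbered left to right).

C8 has 4 σ bonds: steric number 4 → sp3.

sp^3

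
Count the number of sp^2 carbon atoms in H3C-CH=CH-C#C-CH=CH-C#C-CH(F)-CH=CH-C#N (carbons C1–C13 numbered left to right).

6

C1: sp3
C2: sp2 ✓
C3: sp2 ✓
C4: sp
C5: sp
C6: sp2 ✓
C7: sp2 ✓
C8: sp
C9: sp
C10: sp3
C11: sp2 ✓
C12: sp2 ✓
C13: sp
C2, C3, C6, C7, C11, C12 → 6 sp2 carbons.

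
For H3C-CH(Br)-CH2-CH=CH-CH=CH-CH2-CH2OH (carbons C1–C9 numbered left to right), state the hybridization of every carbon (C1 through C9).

C1 sp3, C2 sp3, C3 sp3, C4 sp2, C5 sp2, C6 sp2, C7 sp2, C8 sp3, C9 sp3

C1: 4 σ bonds; 4 regions of electron density → sp3.
C2: 4 σ bonds; 4 regions of electron density → sp3.
C3: 4 σ bonds; 4 regions of electron density → sp3.
C4 has 3 σ bonds, plus one π bond: steric number 3 → sp2.
C5 carries 3 σ bonds, plus one π bond, giving a steric number of 3, so it is sp2.
C6 (3 σ bonds, plus one π bond) has steric number 3: sp2.
C7 — 3 σ bonds, plus one π bond. Steric number 3, so sp2.
C8 carries 4 σ bonds, giving a steric number of 4, so it is sp3.
C9 is sp3: 4 σ bonds, 4 electron-density regions.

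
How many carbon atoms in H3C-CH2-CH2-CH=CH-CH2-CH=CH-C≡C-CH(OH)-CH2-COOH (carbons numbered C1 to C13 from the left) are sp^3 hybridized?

C1: sp3 ✓
C2: sp3 ✓
C3: sp3 ✓
C4: sp2
C5: sp2
C6: sp3 ✓
C7: sp2
C8: sp2
C9: sp
C10: sp
C11: sp3 ✓
C12: sp3 ✓
C13: sp2
C1, C2, C3, C6, C11, C12 → 6 sp3 carbons.

6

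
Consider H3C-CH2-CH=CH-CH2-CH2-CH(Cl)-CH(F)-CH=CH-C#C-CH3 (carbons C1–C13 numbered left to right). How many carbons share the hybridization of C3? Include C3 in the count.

C3 is sp2 (one π bond).
C1: sp3
C2: sp3
C3: sp2 ✓
C4: sp2 ✓
C5: sp3
C6: sp3
C7: sp3
C8: sp3
C9: sp2 ✓
C10: sp2 ✓
C11: sp
C12: sp
C13: sp3
4 carbons are sp2.

4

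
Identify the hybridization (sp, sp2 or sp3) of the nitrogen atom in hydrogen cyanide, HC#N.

The nitrogen atom (1 σ bond and 1 lone pair, plus two π bonds) has steric number 2: sp.

sp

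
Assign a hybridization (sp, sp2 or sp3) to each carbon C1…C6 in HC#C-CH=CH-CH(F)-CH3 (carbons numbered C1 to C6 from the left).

C1 sp, C2 sp, C3 sp2, C4 sp2, C5 sp3, C6 sp3

C1: 2 σ bonds, plus two π bonds; 2 regions of electron density → sp.
C2: 2 σ bonds, plus two π bonds — 2 electron domains, sp.
C3 — 3 σ bonds, plus one π bond. Steric number 3, so sp2.
C4 (3 σ bonds, plus one π bond) has steric number 3: sp2.
C5: 4 σ bonds; 4 regions of electron density → sp3.
C6 is sp3: 4 σ bonds, 4 electron-density regions.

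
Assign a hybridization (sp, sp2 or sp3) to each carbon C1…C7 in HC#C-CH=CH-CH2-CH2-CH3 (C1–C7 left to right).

C1: 2 σ bonds, plus two π bonds; 2 regions of electron density → sp.
C2: 2 σ bonds, plus two π bonds — 2 electron domains, sp.
C3 carries 3 σ bonds, plus one π bond, giving a steric number of 3, so it is sp2.
C4 (3 σ bonds, plus one π bond) has steric number 3: sp2.
C5 is sp3: 4 σ bonds, 4 electron-density regions.
C6 is sp3: 4 σ bonds, 4 electron-density regions.
C7 has 4 σ bonds: steric number 4 → sp3.

C1 sp, C2 sp, C3 sp2, C4 sp2, C5 sp3, C6 sp3, C7 sp3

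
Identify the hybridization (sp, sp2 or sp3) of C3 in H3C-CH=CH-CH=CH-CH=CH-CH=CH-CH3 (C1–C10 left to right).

C3 has 3 σ bonds, plus one π bond: steric number 3 → sp2.

sp²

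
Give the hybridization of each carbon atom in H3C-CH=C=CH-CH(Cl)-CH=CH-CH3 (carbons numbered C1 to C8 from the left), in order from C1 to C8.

C1 sp3, C2 sp2, C3 sp, C4 sp2, C5 sp3, C6 sp2, C7 sp2, C8 sp3

C1 — 4 σ bonds. Steric number 4, so sp3.
C2 (3 σ bonds, plus one π bond) has steric number 3: sp2.
C3 (2 σ bonds, plus two π bonds) has steric number 2: sp.
C4: 3 σ bonds, plus one π bond; 3 regions of electron density → sp2.
C5 carries 4 σ bonds, giving a steric number of 4, so it is sp3.
C6 is sp2: 3 σ bonds, plus one π bond, 3 electron-density regions.
C7 (3 σ bonds, plus one π bond) has steric number 3: sp2.
C8 is sp3: 4 σ bonds, 4 electron-density regions.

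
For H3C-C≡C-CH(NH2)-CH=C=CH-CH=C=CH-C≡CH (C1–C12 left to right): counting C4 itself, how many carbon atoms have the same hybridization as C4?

C4 is sp3 (only σ bonds).
C1: sp3 ✓
C2: sp
C3: sp
C4: sp3 ✓
C5: sp2
C6: sp
C7: sp2
C8: sp2
C9: sp
C10: sp2
C11: sp
C12: sp
2 carbons are sp3.

2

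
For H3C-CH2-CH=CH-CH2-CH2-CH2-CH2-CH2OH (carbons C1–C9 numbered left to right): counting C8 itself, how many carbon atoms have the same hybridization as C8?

C8 is sp3 (only σ bonds).
C1: sp3 ✓
C2: sp3 ✓
C3: sp2
C4: sp2
C5: sp3 ✓
C6: sp3 ✓
C7: sp3 ✓
C8: sp3 ✓
C9: sp3 ✓
7 carbons are sp3.

7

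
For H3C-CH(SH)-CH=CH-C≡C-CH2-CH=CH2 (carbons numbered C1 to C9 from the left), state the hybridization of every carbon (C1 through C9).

C1 sp3, C2 sp3, C3 sp2, C4 sp2, C5 sp, C6 sp, C7 sp3, C8 sp2, C9 sp2

C1 has 4 σ bonds: steric number 4 → sp3.
C2 (4 σ bonds) has steric number 4: sp3.
C3 — 3 σ bonds, plus one π bond. Steric number 3, so sp2.
C4 has 3 σ bonds, plus one π bond: steric number 3 → sp2.
C5 has 2 σ bonds, plus two π bonds: steric number 2 → sp.
C6: 2 σ bonds, plus two π bonds — 2 electron domains, sp.
C7 has 4 σ bonds: steric number 4 → sp3.
C8 — 3 σ bonds, plus one π bond. Steric number 3, so sp2.
C9: 3 σ bonds, plus one π bond — 3 electron domains, sp2.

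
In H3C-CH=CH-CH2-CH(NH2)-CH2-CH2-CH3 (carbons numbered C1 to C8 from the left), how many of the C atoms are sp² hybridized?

2

C1: sp3
C2: sp2 ✓
C3: sp2 ✓
C4: sp3
C5: sp3
C6: sp3
C7: sp3
C8: sp3
C2, C3 → 2 sp2 carbons.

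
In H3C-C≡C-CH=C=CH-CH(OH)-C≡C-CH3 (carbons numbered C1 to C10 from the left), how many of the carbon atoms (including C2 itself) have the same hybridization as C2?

5

C2 is sp (two π bonds).
C1: sp3
C2: sp ✓
C3: sp ✓
C4: sp2
C5: sp ✓
C6: sp2
C7: sp3
C8: sp ✓
C9: sp ✓
C10: sp3
5 carbons are sp.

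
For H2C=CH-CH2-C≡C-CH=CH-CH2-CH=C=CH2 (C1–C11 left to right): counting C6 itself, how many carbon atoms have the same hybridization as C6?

C6 is sp2 (one π bond).
C1: sp2 ✓
C2: sp2 ✓
C3: sp3
C4: sp
C5: sp
C6: sp2 ✓
C7: sp2 ✓
C8: sp3
C9: sp2 ✓
C10: sp
C11: sp2 ✓
6 carbons are sp2.

6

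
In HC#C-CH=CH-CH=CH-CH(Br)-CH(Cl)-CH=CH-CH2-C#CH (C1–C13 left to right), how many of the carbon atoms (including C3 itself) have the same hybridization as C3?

6

C3 is sp2 (one π bond).
C1: sp
C2: sp
C3: sp2 ✓
C4: sp2 ✓
C5: sp2 ✓
C6: sp2 ✓
C7: sp3
C8: sp3
C9: sp2 ✓
C10: sp2 ✓
C11: sp3
C12: sp
C13: sp
6 carbons are sp2.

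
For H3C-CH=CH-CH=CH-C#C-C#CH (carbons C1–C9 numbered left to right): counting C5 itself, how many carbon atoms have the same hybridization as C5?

4

C5 is sp2 (one π bond).
C1: sp3
C2: sp2 ✓
C3: sp2 ✓
C4: sp2 ✓
C5: sp2 ✓
C6: sp
C7: sp
C8: sp
C9: sp
4 carbons are sp2.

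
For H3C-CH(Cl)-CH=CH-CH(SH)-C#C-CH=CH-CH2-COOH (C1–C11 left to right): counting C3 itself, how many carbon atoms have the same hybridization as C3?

5

C3 is sp2 (one π bond).
C1: sp3
C2: sp3
C3: sp2 ✓
C4: sp2 ✓
C5: sp3
C6: sp
C7: sp
C8: sp2 ✓
C9: sp2 ✓
C10: sp3
C11: sp2 ✓
5 carbons are sp2.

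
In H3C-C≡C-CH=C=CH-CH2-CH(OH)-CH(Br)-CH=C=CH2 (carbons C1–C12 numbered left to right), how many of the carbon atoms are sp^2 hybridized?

C1: sp3
C2: sp
C3: sp
C4: sp2 ✓
C5: sp
C6: sp2 ✓
C7: sp3
C8: sp3
C9: sp3
C10: sp2 ✓
C11: sp
C12: sp2 ✓
C4, C6, C10, C12 → 4 sp2 carbons.

4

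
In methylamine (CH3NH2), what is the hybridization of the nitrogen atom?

Three σ bonds + one lone pair = steric number 4 → sp3.

sp^3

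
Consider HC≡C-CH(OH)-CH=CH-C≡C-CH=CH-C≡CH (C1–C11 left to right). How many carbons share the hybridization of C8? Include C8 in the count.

C8 is sp2 (one π bond).
C1: sp
C2: sp
C3: sp3
C4: sp2 ✓
C5: sp2 ✓
C6: sp
C7: sp
C8: sp2 ✓
C9: sp2 ✓
C10: sp
C11: sp
4 carbons are sp2.

4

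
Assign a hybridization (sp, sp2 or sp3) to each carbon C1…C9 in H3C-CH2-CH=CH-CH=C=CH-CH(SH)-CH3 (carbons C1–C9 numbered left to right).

C1 carries 4 σ bonds, giving a steric number of 4, so it is sp3.
C2: 4 σ bonds — 4 electron domains, sp3.
C3 (3 σ bonds, plus one π bond) has steric number 3: sp2.
C4 carries 3 σ bonds, plus one π bond, giving a steric number of 3, so it is sp2.
C5: 3 σ bonds, plus one π bond; 3 regions of electron density → sp2.
C6: 2 σ bonds, plus two π bonds; 2 regions of electron density → sp.
C7 carries 3 σ bonds, plus one π bond, giving a steric number of 3, so it is sp2.
C8 (4 σ bonds) has steric number 4: sp3.
C9: 4 σ bonds — 4 electron domains, sp3.

C1 sp3, C2 sp3, C3 sp2, C4 sp2, C5 sp2, C6 sp, C7 sp2, C8 sp3, C9 sp3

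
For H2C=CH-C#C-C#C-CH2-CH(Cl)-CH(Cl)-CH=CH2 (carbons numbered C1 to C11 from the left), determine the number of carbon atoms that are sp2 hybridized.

C1: sp2 ✓
C2: sp2 ✓
C3: sp
C4: sp
C5: sp
C6: sp
C7: sp3
C8: sp3
C9: sp3
C10: sp2 ✓
C11: sp2 ✓
C1, C2, C10, C11 → 4 sp2 carbons.

4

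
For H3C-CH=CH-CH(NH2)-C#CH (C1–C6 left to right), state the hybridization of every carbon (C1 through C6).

C1 has 4 σ bonds: steric number 4 → sp3.
C2 has 3 σ bonds, plus one π bond: steric number 3 → sp2.
C3: 3 σ bonds, plus one π bond; 3 regions of electron density → sp2.
C4 (4 σ bonds) has steric number 4: sp3.
C5 (2 σ bonds, plus two π bonds) has steric number 2: sp.
C6 — 2 σ bonds, plus two π bonds. Steric number 2, so sp.

C1 sp3, C2 sp2, C3 sp2, C4 sp3, C5 sp, C6 sp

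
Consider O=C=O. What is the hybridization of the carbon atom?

Two σ bonds, two π bonds → steric number 2 → sp.

sp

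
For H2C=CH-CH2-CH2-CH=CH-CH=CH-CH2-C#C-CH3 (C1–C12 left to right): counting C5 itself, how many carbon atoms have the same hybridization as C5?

6

C5 is sp2 (one π bond).
C1: sp2 ✓
C2: sp2 ✓
C3: sp3
C4: sp3
C5: sp2 ✓
C6: sp2 ✓
C7: sp2 ✓
C8: sp2 ✓
C9: sp3
C10: sp
C11: sp
C12: sp3
6 carbons are sp2.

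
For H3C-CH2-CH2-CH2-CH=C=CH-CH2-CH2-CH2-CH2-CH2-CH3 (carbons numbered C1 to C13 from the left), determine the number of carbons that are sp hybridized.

1

C1: sp3
C2: sp3
C3: sp3
C4: sp3
C5: sp2
C6: sp ✓
C7: sp2
C8: sp3
C9: sp3
C10: sp3
C11: sp3
C12: sp3
C13: sp3
C6 → 1 sp carbon.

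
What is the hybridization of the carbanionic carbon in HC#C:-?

sp

One σ bond + one lone pair = steric number 2 → sp.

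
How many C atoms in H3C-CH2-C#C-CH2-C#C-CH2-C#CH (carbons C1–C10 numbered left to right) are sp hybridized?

C1: sp3
C2: sp3
C3: sp ✓
C4: sp ✓
C5: sp3
C6: sp ✓
C7: sp ✓
C8: sp3
C9: sp ✓
C10: sp ✓
C3, C4, C6, C7, C9, C10 → 6 sp carbons.

6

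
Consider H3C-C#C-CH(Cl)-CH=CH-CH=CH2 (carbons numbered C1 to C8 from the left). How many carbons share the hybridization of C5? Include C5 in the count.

C5 is sp2 (one π bond).
C1: sp3
C2: sp
C3: sp
C4: sp3
C5: sp2 ✓
C6: sp2 ✓
C7: sp2 ✓
C8: sp2 ✓
4 carbons are sp2.

4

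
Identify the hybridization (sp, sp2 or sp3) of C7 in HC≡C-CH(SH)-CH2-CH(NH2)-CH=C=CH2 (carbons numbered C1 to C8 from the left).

sp

C7: 2 σ bonds, plus two π bonds — 2 electron domains, sp.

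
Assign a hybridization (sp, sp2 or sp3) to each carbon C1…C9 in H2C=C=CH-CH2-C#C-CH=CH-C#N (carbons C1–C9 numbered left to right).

C1: 3 σ bonds, plus one π bond — 3 electron domains, sp2.
C2 — 2 σ bonds, plus two π bonds. Steric number 2, so sp.
C3 has 3 σ bonds, plus one π bond: steric number 3 → sp2.
C4 carries 4 σ bonds, giving a steric number of 4, so it is sp3.
C5 (2 σ bonds, plus two π bonds) has steric number 2: sp.
C6 carries 2 σ bonds, plus two π bonds, giving a steric number of 2, so it is sp.
C7: 3 σ bonds, plus one π bond; 3 regions of electron density → sp2.
C8: 3 σ bonds, plus one π bond — 3 electron domains, sp2.
C9 is sp: 2 σ bonds, plus two π bonds, 2 electron-density regions.

C1 sp2, C2 sp, C3 sp2, C4 sp3, C5 sp, C6 sp, C7 sp2, C8 sp2, C9 sp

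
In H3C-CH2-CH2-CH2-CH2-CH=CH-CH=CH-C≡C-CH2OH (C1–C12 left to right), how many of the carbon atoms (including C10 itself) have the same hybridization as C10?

2

C10 is sp (two π bonds).
C1: sp3
C2: sp3
C3: sp3
C4: sp3
C5: sp3
C6: sp2
C7: sp2
C8: sp2
C9: sp2
C10: sp ✓
C11: sp ✓
C12: sp3
2 carbons are sp.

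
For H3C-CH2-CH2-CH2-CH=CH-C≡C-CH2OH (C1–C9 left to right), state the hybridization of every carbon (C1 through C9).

C1 sp3, C2 sp3, C3 sp3, C4 sp3, C5 sp2, C6 sp2, C7 sp, C8 sp, C9 sp3

C1 — 4 σ bonds. Steric number 4, so sp3.
C2 (4 σ bonds) has steric number 4: sp3.
C3 has 4 σ bonds: steric number 4 → sp3.
C4 (4 σ bonds) has steric number 4: sp3.
C5 has 3 σ bonds, plus one π bond: steric number 3 → sp2.
C6 is sp2: 3 σ bonds, plus one π bond, 3 electron-density regions.
C7 carries 2 σ bonds, plus two π bonds, giving a steric number of 2, so it is sp.
C8 has 2 σ bonds, plus two π bonds: steric number 2 → sp.
C9 carries 4 σ bonds, giving a steric number of 4, so it is sp3.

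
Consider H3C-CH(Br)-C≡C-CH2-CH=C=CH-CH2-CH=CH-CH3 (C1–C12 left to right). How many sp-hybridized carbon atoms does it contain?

3

C1: sp3
C2: sp3
C3: sp ✓
C4: sp ✓
C5: sp3
C6: sp2
C7: sp ✓
C8: sp2
C9: sp3
C10: sp2
C11: sp2
C12: sp3
C3, C4, C7 → 3 sp carbons.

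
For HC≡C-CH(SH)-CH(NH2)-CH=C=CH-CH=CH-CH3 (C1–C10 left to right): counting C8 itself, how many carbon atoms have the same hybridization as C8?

4

C8 is sp2 (one π bond).
C1: sp
C2: sp
C3: sp3
C4: sp3
C5: sp2 ✓
C6: sp
C7: sp2 ✓
C8: sp2 ✓
C9: sp2 ✓
C10: sp3
4 carbons are sp2.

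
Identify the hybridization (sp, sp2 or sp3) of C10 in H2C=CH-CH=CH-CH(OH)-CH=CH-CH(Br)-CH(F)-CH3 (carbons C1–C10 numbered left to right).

sp^3

C10 — 4 σ bonds. Steric number 4, so sp3.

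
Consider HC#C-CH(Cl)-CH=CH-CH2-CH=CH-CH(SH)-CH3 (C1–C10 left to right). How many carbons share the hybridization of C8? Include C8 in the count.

4

C8 is sp2 (one π bond).
C1: sp
C2: sp
C3: sp3
C4: sp2 ✓
C5: sp2 ✓
C6: sp3
C7: sp2 ✓
C8: sp2 ✓
C9: sp3
C10: sp3
4 carbons are sp2.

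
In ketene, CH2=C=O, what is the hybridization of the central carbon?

sp

The central carbon is sp: 2 σ bonds, plus two π bonds, 2 electron-density regions.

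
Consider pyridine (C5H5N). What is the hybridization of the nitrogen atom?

N has two σ bonds and one lone pair in the ring plane (steric number 3 → sp2); its p orbital contributes one electron to the aromatic π system via the C=N double bond.

sp2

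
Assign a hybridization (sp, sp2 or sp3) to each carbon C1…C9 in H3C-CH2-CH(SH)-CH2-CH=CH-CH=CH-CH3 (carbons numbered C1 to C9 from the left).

C1 sp3, C2 sp3, C3 sp3, C4 sp3, C5 sp2, C6 sp2, C7 sp2, C8 sp2, C9 sp3

C1 has 4 σ bonds: steric number 4 → sp3.
C2: 4 σ bonds — 4 electron domains, sp3.
C3 (4 σ bonds) has steric number 4: sp3.
C4 carries 4 σ bonds, giving a steric number of 4, so it is sp3.
C5: 3 σ bonds, plus one π bond; 3 regions of electron density → sp2.
C6 is sp2: 3 σ bonds, plus one π bond, 3 electron-density regions.
C7 (3 σ bonds, plus one π bond) has steric number 3: sp2.
C8: 3 σ bonds, plus one π bond; 3 regions of electron density → sp2.
C9 — 4 σ bonds. Steric number 4, so sp3.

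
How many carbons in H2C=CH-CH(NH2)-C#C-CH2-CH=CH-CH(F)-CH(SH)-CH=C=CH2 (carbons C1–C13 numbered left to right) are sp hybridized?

C1: sp2
C2: sp2
C3: sp3
C4: sp ✓
C5: sp ✓
C6: sp3
C7: sp2
C8: sp2
C9: sp3
C10: sp3
C11: sp2
C12: sp ✓
C13: sp2
C4, C5, C12 → 3 sp carbons.

3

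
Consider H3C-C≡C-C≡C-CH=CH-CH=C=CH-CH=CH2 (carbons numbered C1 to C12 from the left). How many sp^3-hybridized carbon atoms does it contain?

1

C1: sp3 ✓
C2: sp
C3: sp
C4: sp
C5: sp
C6: sp2
C7: sp2
C8: sp2
C9: sp
C10: sp2
C11: sp2
C12: sp2
C1 → 1 sp3 carbon.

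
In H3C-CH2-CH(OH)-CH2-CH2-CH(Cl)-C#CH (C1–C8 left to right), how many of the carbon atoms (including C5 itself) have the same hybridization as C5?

6

C5 is sp3 (only σ bonds).
C1: sp3 ✓
C2: sp3 ✓
C3: sp3 ✓
C4: sp3 ✓
C5: sp3 ✓
C6: sp3 ✓
C7: sp
C8: sp
6 carbons are sp3.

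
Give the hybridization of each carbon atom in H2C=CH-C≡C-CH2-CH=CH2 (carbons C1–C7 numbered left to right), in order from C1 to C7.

C1 (3 σ bonds, plus one π bond) has steric number 3: sp2.
C2: 3 σ bonds, plus one π bond — 3 electron domains, sp2.
C3: 2 σ bonds, plus two π bonds — 2 electron domains, sp.
C4 — 2 σ bonds, plus two π bonds. Steric number 2, so sp.
C5 — 4 σ bonds. Steric number 4, so sp3.
C6: 3 σ bonds, plus one π bond — 3 electron domains, sp2.
C7 (3 σ bonds, plus one π bond) has steric number 3: sp2.

C1 sp2, C2 sp2, C3 sp, C4 sp, C5 sp3, C6 sp2, C7 sp2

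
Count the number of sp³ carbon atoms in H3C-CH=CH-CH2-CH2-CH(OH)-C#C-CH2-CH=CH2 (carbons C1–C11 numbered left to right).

C1: sp3 ✓
C2: sp2
C3: sp2
C4: sp3 ✓
C5: sp3 ✓
C6: sp3 ✓
C7: sp
C8: sp
C9: sp3 ✓
C10: sp2
C11: sp2
C1, C4, C5, C6, C9 → 5 sp3 carbons.

5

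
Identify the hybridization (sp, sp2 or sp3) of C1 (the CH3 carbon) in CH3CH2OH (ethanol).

C1 (the CH3 carbon) (4 σ bonds) has steric number 4: sp3.

sp^3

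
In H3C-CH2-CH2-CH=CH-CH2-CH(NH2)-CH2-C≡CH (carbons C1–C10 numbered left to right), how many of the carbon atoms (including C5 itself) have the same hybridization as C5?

2

C5 is sp2 (one π bond).
C1: sp3
C2: sp3
C3: sp3
C4: sp2 ✓
C5: sp2 ✓
C6: sp3
C7: sp3
C8: sp3
C9: sp
C10: sp
2 carbons are sp2.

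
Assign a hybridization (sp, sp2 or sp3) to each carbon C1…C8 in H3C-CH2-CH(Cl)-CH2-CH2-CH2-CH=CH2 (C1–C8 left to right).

C1 (4 σ bonds) has steric number 4: sp3.
C2: 4 σ bonds — 4 electron domains, sp3.
C3 (4 σ bonds) has steric number 4: sp3.
C4 has 4 σ bonds: steric number 4 → sp3.
C5: 4 σ bonds — 4 electron domains, sp3.
C6 is sp3: 4 σ bonds, 4 electron-density regions.
C7 (3 σ bonds, plus one π bond) has steric number 3: sp2.
C8: 3 σ bonds, plus one π bond — 3 electron domains, sp2.

C1 sp3, C2 sp3, C3 sp3, C4 sp3, C5 sp3, C6 sp3, C7 sp2, C8 sp2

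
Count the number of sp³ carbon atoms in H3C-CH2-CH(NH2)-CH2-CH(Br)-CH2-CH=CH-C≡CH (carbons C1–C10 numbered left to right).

C1: sp3 ✓
C2: sp3 ✓
C3: sp3 ✓
C4: sp3 ✓
C5: sp3 ✓
C6: sp3 ✓
C7: sp2
C8: sp2
C9: sp
C10: sp
C1, C2, C3, C4, C5, C6 → 6 sp3 carbons.

6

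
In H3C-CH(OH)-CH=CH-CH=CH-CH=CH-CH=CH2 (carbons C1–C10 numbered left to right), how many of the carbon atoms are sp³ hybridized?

2

C1: sp3 ✓
C2: sp3 ✓
C3: sp2
C4: sp2
C5: sp2
C6: sp2
C7: sp2
C8: sp2
C9: sp2
C10: sp2
C1, C2 → 2 sp3 carbons.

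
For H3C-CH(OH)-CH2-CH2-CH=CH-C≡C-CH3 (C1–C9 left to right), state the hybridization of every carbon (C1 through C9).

C1 sp3, C2 sp3, C3 sp3, C4 sp3, C5 sp2, C6 sp2, C7 sp, C8 sp, C9 sp3

C1 is sp3: 4 σ bonds, 4 electron-density regions.
C2 — 4 σ bonds. Steric number 4, so sp3.
C3 (4 σ bonds) has steric number 4: sp3.
C4 (4 σ bonds) has steric number 4: sp3.
C5 is sp2: 3 σ bonds, plus one π bond, 3 electron-density regions.
C6 is sp2: 3 σ bonds, plus one π bond, 3 electron-density regions.
C7: 2 σ bonds, plus two π bonds — 2 electron domains, sp.
C8 carries 2 σ bonds, plus two π bonds, giving a steric number of 2, so it is sp.
C9 has 4 σ bonds: steric number 4 → sp3.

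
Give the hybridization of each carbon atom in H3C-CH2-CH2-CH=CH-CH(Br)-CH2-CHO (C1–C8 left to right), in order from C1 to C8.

C1 sp3, C2 sp3, C3 sp3, C4 sp2, C5 sp2, C6 sp3, C7 sp3, C8 sp2

C1 — 4 σ bonds. Steric number 4, so sp3.
C2 has 4 σ bonds: steric number 4 → sp3.
C3: 4 σ bonds — 4 electron domains, sp3.
C4: 3 σ bonds, plus one π bond; 3 regions of electron density → sp2.
C5: 3 σ bonds, plus one π bond; 3 regions of electron density → sp2.
C6: 4 σ bonds; 4 regions of electron density → sp3.
C7 has 4 σ bonds: steric number 4 → sp3.
C8 (3 σ bonds, plus one π bond) has steric number 3: sp2.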